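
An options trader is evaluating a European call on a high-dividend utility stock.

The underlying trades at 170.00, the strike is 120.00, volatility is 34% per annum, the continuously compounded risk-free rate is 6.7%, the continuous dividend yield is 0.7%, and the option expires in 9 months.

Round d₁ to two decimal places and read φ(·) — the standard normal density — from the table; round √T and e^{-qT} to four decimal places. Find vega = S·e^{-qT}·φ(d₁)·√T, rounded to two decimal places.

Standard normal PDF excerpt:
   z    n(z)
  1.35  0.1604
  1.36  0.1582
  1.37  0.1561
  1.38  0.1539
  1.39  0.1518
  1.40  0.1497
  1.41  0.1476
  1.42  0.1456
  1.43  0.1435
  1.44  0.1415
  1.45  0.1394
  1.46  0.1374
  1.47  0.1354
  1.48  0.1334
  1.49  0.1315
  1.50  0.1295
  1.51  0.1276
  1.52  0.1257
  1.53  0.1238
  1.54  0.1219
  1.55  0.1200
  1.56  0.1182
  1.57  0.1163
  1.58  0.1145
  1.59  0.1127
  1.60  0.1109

T = 0.75;  σ√T = 0.2944
d₁ = [ln(170/120) + (0.067 − 0.007 + 0.34²/2)·0.75] / 0.2944 = [0.3483 + 0.0884] / 0.2944 = 1.4830 ⇒ 1.48
√T = √0.75 = 0.8660
φ(d₁) = φ(1.48) = 0.1334
e^(−qT) = e^(−0.007·0.75) = 0.9948
vega = S·e^(−qT)·φ(d₁)·√T = 170·0.9948·0.1334·0.8660 = 19.5370

19.54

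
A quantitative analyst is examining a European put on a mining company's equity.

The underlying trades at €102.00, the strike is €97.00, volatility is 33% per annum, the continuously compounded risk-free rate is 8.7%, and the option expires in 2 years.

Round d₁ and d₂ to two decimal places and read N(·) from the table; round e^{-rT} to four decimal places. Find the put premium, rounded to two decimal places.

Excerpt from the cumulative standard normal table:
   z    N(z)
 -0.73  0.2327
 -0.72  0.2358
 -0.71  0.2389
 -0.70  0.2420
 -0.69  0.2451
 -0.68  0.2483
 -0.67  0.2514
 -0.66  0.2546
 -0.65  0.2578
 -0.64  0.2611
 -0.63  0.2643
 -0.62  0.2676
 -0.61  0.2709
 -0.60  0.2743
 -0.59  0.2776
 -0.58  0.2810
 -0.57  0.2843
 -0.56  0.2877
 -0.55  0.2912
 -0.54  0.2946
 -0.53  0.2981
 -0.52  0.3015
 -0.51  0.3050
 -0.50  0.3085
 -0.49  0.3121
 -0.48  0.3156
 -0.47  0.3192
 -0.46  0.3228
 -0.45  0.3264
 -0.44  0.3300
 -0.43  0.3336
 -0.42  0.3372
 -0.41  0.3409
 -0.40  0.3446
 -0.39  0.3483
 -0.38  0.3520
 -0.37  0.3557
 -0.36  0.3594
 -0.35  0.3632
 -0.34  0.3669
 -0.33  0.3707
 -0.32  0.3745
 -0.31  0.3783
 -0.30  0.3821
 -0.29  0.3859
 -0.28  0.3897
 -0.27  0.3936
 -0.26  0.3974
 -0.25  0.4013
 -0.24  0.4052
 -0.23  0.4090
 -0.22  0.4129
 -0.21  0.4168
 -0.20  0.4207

€8.34

σ√T = 0.33 × 1.4142 = 0.4667
d₁ = [ln(102/97) + (0.087 + 0.33²/2)·2] / 0.4667 = [0.0503 + 0.2829] / 0.4667 = 0.7139 → 0.71
d₂ = d₁ − σ√T = 0.7139 − 0.4667 = 0.2472 → 0.25
exp(−rT) = exp(−0.087·2) = 0.8403
N(−d₂) = N(-0.25) = 0.4013;  N(−d₁) = N(-0.71) = 0.2389
P = 97·0.8403·0.4013 − 102·0.2389 = 32.7096 − 24.3678 = 8.3418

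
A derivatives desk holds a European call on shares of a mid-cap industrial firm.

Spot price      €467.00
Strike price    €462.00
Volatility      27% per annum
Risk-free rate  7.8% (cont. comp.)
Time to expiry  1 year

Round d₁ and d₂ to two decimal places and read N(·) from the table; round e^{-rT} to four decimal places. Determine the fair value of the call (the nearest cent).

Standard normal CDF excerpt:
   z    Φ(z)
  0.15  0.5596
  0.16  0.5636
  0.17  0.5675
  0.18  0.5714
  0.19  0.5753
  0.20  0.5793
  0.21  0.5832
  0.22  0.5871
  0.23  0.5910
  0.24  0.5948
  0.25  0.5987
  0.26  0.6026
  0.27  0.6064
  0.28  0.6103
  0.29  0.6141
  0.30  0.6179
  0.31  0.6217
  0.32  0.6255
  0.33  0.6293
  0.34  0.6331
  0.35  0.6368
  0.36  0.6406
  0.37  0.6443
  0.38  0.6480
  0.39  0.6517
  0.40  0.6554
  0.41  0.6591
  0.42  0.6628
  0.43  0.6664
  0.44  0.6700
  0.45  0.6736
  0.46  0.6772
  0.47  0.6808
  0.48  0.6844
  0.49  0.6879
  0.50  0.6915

T = 1;  σ√T = 0.2700
ln(S/K) + (r + σ²/2)T = ln(467/462) + (0.078 + 0.27²/2)·1 = 0.0108 + 0.1144 = 0.1252
d₁ = 0.1252 / 0.2700 = 0.4638 → 0.46
d₂ = d₁ − σ√T = 0.4638 − 0.2700 = 0.1938 → 0.19
e^(−rT) = e^(−0.078·1) = 0.9250
C = 467·N(0.46) − 462·0.9250·N(0.19) = 467·0.6772 − 462·0.9250·0.5753 = 316.2524 − 245.8545 = 70.3979

€70.40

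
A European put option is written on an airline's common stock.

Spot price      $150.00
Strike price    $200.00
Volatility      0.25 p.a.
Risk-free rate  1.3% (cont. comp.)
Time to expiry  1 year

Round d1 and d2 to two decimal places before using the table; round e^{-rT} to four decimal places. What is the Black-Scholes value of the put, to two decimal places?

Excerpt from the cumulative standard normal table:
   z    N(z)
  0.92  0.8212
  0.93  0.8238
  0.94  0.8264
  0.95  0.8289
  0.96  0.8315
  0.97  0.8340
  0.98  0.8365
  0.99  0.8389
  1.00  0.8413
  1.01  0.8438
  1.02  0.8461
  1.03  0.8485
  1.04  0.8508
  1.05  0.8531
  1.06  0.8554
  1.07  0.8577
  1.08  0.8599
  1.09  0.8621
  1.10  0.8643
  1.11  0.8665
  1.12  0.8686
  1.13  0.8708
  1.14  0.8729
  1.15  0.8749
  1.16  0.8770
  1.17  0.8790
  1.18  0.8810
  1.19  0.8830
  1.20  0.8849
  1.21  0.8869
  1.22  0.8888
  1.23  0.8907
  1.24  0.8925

$50.37

σ√T = 0.25·√1 = 0.2500
d₁ = [ln(150/200) + (0.013 + ½·0.25²)·1] / (σ√T) = (-0.2877 + 0.0442) / 0.2500 = -0.9737 ≈ -0.97
d₂ = -0.9737 − 0.2500 = -1.2237 ≈ -1.22
e^(−rT) = e^(−0.013·1) = 0.9871
N(−d₂) = N(1.22) = 0.8888;  N(−d₁) = N(0.97) = 0.8340
P = 200·0.9871·0.8888 − 150·0.8340 = 175.4669 − 125.1000 = 50.3669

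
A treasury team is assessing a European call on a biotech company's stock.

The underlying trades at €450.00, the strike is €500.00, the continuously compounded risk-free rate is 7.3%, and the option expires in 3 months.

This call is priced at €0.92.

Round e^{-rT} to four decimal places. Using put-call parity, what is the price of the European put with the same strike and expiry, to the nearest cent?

exp(−rT) = exp(−0.073·0.25) = 0.9819
Put-call parity: C − P = S − K·e^(−rT) = 450 − 500·0.9819 = 450 − 490.9500 = -40.9500
P = C − (C − P) = 0.92 − (-40.9500) = 41.8700

€41.87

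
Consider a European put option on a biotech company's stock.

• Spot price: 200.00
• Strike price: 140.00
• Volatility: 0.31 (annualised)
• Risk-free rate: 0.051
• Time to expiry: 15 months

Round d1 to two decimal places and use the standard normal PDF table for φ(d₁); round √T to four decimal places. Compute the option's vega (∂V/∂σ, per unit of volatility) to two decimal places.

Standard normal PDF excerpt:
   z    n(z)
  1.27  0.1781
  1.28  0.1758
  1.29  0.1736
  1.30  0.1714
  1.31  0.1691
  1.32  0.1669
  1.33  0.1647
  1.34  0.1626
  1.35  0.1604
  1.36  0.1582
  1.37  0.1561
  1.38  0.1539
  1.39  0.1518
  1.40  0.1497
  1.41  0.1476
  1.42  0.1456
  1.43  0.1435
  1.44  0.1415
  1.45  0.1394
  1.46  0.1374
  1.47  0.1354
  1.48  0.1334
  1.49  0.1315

33.94

σ√T = 0.31·√1.25 = 0.3466
d₁ = [ln(200/140) + (0.051 + 0.31²/2)·1.25] / 0.3466 = [0.3567 + 0.1238] / 0.3466 = 1.3863 which rounds to 1.39
√T = √1.25 = 1.1180
φ(d₁) = φ(1.39) = 0.1518
vega = S·φ(d₁)·√T = 200·0.1518·1.1180 = 33.9425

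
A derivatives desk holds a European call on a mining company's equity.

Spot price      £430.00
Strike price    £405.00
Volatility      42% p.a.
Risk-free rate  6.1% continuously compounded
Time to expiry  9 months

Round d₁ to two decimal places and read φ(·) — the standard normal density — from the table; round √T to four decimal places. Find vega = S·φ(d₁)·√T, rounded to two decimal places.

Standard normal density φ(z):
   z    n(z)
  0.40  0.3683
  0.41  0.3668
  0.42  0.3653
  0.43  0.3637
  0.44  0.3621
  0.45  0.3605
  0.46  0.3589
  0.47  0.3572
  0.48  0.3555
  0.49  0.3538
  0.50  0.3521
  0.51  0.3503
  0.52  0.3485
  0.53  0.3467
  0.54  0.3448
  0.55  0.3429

σ√T = 0.42 × 0.8660 = 0.3637
d₁ = [ln(430/405) + (0.061 + 0.42²/2)·0.75] / 0.3637 = [0.0599 + 0.1119] / 0.3637 = 0.4723 → 0.47
√T = √0.75 = 0.8660
φ(d₁) = φ(0.47) = 0.3572
vega = S·φ(d₁)·√T = 430·0.3572·0.8660 = 133.0141

133.01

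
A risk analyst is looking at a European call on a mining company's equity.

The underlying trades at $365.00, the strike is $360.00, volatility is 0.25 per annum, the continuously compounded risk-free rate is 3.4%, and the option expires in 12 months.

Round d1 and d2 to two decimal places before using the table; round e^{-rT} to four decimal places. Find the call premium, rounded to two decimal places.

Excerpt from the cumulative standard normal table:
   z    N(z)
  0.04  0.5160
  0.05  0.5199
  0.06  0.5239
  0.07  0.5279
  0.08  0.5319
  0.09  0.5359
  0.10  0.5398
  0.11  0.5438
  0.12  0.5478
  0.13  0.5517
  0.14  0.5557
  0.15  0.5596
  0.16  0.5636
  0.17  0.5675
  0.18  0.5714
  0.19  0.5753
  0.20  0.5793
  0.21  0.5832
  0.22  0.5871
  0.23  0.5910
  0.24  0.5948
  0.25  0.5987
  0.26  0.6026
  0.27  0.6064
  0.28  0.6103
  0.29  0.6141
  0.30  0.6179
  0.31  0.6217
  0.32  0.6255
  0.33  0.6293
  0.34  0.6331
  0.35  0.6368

$44.61

T = 1;  σ√T = 0.2500
d₁ = [ln(365/360) + (0.034 + 0.25²/2)·1] / 0.2500 = [0.0138 + 0.0653] / 0.2500 = 0.3162 which rounds to 0.32
d₂ = d₁ − σ√T = 0.3162 − 0.2500 = 0.0662 which rounds to 0.07
exp(−rT) = exp(−0.034·1) = 0.9666
N(d₁) = N(0.32) = 0.6255;  N(d₂) = N(0.07) = 0.5279
C = 365·0.6255 − 360·0.9666·0.5279 = 228.3075 − 183.6965 = 44.6110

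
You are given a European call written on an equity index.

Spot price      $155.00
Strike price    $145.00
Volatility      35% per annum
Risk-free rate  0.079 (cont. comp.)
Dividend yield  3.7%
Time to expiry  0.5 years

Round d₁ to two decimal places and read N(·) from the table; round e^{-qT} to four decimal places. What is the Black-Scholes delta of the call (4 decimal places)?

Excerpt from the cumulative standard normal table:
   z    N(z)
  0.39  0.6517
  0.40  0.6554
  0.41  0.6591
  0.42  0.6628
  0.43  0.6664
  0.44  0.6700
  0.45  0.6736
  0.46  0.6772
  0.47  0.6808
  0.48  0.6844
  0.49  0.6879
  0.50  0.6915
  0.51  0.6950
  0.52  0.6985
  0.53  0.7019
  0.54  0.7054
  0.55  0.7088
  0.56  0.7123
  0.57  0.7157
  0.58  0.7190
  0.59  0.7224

σ√T = 0.35·√0.5 = 0.2475
d₁ = [ln(155/145) + (0.079 − 0.037 + ½·0.35²)·0.5] / (σ√T) = (0.0667 + 0.0516) / 0.2475 = 0.4781 ⇒ 0.48
N(d₁) = N(0.48) = 0.6844
Δ_call = e^(−qT)·N(d₁) = 0.9817·0.6844 = 0.6719

0.6719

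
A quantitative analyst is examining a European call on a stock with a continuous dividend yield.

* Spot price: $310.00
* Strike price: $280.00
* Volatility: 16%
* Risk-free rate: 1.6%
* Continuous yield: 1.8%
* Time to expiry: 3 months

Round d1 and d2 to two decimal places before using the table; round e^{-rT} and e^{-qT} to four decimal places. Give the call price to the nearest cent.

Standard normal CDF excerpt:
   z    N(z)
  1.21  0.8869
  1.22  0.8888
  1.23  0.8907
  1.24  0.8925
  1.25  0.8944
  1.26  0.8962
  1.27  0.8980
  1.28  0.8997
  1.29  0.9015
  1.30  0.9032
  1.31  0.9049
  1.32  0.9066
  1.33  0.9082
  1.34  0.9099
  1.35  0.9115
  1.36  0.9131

σ√T = 0.16 × 0.5000 = 0.0800
d₁ = [ln(310/280) + (0.016 − 0.018 + 0.16²/2)·0.25] / 0.0800 = [0.1018 + 0.0027] / 0.0800 = 1.3060 which rounds to 1.31
d₂ = d₁ − σ√T = 1.3060 − 0.0800 = 1.2260 which rounds to 1.23
e^(−qT) = e^(−0.018·0.25) = 0.9955;  e^(−rT) = e^(−0.016·0.25) = 0.9960
C = 310·0.9955·N(1.31) − 280·0.9960·N(1.23) = 310·0.9955·0.9049 − 280·0.9960·0.8907 = 279.2567 − 248.3984 = 30.8582

$30.86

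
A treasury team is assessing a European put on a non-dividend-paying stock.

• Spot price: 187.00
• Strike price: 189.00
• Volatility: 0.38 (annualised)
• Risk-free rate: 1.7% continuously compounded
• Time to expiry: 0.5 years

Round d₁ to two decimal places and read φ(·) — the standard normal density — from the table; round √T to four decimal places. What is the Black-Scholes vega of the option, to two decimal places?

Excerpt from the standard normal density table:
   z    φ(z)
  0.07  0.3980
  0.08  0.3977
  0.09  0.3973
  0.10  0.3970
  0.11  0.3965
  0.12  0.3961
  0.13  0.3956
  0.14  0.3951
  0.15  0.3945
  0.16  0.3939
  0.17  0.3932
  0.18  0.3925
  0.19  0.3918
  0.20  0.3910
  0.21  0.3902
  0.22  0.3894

T = 0.5;  σ√T = 0.2687
d₁ = [ln(187/189) + (0.017 + ½·0.38²)·0.5] / (σ√T) = (-0.0106 + 0.0446) / 0.2687 = 0.1264 ≈ 0.13
√T = √0.5 = 0.7071
φ(d₁) = φ(0.13) = 0.3956
vega = S·φ(d₁)·√T = 187·0.3956·0.7071 = 52.3093
(The call has the same vega.)

52.31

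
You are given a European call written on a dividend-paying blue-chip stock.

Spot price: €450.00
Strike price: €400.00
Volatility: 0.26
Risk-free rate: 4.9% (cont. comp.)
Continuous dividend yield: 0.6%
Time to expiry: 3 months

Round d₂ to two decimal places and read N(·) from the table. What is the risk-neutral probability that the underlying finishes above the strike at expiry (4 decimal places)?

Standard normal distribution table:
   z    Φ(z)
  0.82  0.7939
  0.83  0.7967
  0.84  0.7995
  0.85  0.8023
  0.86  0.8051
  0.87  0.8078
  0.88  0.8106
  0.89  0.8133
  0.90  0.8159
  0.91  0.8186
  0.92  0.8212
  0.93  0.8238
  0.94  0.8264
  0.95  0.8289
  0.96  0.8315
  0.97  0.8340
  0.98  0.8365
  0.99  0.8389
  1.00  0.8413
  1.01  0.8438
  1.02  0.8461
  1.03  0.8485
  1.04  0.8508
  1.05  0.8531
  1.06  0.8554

σ√T = 0.26 × 0.5000 = 0.1300
d₁ = [ln(450/400) + (0.049 − 0.006 + 0.26²/2)·0.25] / 0.1300 = [0.1178 + 0.0192] / 0.1300 = 1.0537 ≈ 1.05
d₂ = d₁ − σ√T = 1.0537 − 0.1300 = 0.9237 ≈ 0.92
Pr(exercise) under Q = N(d₂) = 0.8212

0.8212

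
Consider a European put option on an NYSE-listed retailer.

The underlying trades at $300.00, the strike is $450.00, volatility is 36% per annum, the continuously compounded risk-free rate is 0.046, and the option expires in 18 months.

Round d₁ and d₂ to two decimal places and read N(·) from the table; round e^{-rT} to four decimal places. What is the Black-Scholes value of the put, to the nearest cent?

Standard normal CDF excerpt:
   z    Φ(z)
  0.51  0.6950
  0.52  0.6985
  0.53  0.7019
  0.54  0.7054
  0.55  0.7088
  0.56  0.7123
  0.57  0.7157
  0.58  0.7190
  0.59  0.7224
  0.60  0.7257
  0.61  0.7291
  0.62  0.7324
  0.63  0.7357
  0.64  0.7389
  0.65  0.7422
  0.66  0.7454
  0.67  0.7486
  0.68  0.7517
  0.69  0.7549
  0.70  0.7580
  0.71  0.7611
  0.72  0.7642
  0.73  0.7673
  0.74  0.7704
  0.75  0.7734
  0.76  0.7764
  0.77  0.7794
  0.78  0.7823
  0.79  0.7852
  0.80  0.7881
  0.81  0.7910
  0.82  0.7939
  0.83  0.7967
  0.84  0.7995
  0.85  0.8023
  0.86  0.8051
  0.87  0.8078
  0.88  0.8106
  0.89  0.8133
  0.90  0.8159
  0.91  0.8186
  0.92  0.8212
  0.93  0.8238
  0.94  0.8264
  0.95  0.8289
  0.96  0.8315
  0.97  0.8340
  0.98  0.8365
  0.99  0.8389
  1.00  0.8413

$139.70

σ√T = 0.36 × 1.2247 = 0.4409
ln(S/K) + (r + σ²/2)T = ln(300/450) + (0.046 + 0.36²/2)·1.5 = -0.4055 + 0.1662 = -0.2393
d₁ = -0.2393 / 0.4409 = -0.5427 which rounds to -0.54
d₂ = d₁ − σ√T = -0.5427 − 0.4409 = -0.9836 which rounds to -0.98
e^(−rT) = e^(−0.046·1.5) = 0.9333
N(−d₂) = N(0.98) = 0.8365;  N(−d₁) = N(0.54) = 0.7054
P = 450·0.9333·0.8365 − 300·0.7054 = 351.3175 − 211.6200 = 139.6975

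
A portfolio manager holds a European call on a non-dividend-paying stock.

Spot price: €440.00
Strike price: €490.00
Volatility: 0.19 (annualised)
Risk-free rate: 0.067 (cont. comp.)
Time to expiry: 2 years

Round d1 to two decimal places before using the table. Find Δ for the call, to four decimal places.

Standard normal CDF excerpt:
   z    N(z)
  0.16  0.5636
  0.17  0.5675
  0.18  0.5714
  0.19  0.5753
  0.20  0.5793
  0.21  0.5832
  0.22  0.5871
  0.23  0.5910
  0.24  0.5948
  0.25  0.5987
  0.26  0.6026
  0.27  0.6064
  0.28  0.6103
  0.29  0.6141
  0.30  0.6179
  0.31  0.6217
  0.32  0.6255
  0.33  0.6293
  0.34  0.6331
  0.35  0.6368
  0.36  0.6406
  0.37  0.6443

T = 2;  σ√T = 0.2687
d₁ = [ln(440/490) + (0.067 + 0.19²/2)·2] / 0.2687 = [-0.1076 + 0.1701] / 0.2687 = 0.2325 ⇒ 0.23
N(d₁) = N(0.23) = 0.5910
Δ_call = N(d₁) = 0.5910

0.5910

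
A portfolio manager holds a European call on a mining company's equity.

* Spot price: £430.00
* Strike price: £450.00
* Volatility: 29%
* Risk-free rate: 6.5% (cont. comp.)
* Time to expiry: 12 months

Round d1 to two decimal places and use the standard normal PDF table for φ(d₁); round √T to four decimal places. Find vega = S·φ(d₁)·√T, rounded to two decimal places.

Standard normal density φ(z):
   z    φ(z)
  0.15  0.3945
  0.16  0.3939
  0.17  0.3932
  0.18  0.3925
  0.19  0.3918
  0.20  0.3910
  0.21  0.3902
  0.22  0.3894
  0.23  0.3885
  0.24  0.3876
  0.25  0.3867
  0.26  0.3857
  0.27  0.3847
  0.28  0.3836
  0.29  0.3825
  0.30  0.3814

167.79

T = 1;  σ√T = 0.2900
d₁ = [ln(430/450) + (0.065 + 0.29²/2)·1] / 0.2900 = [-0.0455 + 0.1071] / 0.2900 = 0.2124 which rounds to 0.21
√T = √1 = 1.0000
φ(d₁) = φ(0.21) = 0.3902
vega = S·φ(d₁)·√T = 430·0.3902·1.0000 = 167.7860
(Call and put vega coincide under Black-Scholes.)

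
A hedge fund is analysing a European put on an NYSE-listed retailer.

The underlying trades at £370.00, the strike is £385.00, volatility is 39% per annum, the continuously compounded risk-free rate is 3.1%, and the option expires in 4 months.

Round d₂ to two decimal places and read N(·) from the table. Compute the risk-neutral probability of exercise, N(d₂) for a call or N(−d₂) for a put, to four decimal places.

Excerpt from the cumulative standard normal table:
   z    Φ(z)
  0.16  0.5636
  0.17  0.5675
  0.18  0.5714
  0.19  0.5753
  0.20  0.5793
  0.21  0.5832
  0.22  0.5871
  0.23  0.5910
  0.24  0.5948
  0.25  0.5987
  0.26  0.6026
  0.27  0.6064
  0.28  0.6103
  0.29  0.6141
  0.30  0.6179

0.5948

σ√T = 0.39 × 0.5774 = 0.2252
d₁ = [ln(370/385) + (0.031 + 0.39²/2)·0.3333] / 0.2252 = [-0.0397 + 0.0357] / 0.2252 = -0.0180 ⇒ -0.02
d₂ = d₁ − σ√T = -0.0180 − 0.2252 = -0.2432 ⇒ -0.24
Risk-neutral Pr[S_T < K] = N(−d₂) = N(0.24) = 0.5948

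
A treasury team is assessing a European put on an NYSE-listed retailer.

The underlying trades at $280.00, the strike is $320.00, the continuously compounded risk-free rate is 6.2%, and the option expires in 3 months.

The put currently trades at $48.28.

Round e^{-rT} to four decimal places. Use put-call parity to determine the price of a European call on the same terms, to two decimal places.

$13.21

exp(−rT) = exp(−0.062·0.25) = 0.9846
Put-call parity: C − P = S − K·e^(−rT) = 280 − 320·0.9846 = 280 − 315.0720 = -35.0720
C = P + (C − P) = 48.28 + (-35.0720) = 13.2080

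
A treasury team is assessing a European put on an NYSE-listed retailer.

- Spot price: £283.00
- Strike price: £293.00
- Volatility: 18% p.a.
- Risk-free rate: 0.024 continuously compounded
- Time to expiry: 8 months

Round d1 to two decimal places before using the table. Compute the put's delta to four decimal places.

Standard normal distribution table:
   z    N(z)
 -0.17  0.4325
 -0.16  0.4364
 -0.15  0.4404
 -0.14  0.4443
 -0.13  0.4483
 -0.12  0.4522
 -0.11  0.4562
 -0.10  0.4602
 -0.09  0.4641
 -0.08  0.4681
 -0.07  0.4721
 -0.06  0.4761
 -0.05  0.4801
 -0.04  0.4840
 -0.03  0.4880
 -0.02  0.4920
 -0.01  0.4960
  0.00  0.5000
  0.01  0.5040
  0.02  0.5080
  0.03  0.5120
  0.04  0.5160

-0.5199

σ√T = 0.18 × 0.8165 = 0.1470
d₁ = [ln(283/293) + (0.024 + 0.18²/2)·0.6667] / 0.1470 = [-0.0347 + 0.0268] / 0.1470 = -0.0539 → -0.05
N(d₁) = N(-0.05) = 0.4801
Δ_put = N(d₁) − 1 = 0.4801 − 1 = -0.5199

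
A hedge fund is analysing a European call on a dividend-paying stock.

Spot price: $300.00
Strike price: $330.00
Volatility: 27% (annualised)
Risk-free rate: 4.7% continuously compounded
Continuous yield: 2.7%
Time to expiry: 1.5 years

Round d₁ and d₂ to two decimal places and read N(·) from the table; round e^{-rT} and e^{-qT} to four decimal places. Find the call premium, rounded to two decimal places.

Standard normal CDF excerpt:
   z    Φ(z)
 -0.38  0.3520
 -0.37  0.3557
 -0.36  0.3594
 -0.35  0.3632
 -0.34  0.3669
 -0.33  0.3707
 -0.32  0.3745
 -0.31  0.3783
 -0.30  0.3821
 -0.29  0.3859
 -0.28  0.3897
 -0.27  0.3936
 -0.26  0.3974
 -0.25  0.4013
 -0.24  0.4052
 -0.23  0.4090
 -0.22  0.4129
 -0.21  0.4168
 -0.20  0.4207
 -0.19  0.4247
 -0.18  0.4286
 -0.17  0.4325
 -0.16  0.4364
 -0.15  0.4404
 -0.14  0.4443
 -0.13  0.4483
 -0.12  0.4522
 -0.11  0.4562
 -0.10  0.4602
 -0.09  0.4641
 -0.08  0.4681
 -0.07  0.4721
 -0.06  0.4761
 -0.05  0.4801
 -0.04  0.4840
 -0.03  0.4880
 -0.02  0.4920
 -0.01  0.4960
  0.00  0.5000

σ√T = 0.27 × 1.2247 = 0.3307
d₁ = [ln(300/330) + (0.047 − 0.027 + 0.27²/2)·1.5] / 0.3307 = [-0.0953 + 0.0847] / 0.3307 = -0.0322 ≈ -0.03
d₂ = d₁ − σ√T = -0.0322 − 0.3307 = -0.3628 ≈ -0.36
e^(−qT) = e^(−0.027·1.5) = 0.9603;  e^(−rT) = e^(−0.047·1.5) = 0.9319
N(d₁) = N(-0.03) = 0.4880;  N(d₂) = N(-0.36) = 0.3594
C = 300·0.9603·0.4880 − 330·0.9319·0.3594 = 140.5879 − 110.5252 = 30.0627

$30.06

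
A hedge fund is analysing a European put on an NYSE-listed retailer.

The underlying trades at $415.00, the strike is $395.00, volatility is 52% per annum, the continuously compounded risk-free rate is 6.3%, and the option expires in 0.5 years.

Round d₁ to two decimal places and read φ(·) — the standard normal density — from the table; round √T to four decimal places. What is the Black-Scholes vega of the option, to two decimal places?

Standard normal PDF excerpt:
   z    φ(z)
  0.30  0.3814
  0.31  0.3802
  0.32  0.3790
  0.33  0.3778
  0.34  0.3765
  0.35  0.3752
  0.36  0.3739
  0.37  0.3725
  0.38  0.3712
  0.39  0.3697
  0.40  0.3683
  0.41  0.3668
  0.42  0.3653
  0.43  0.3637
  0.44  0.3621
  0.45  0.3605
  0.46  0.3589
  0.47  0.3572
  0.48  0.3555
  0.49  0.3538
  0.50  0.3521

108.08

σ√T = 0.52 × 0.7071 = 0.3677
ln(S/K) + (r + σ²/2)T = ln(415/395) + (0.063 + 0.52²/2)·0.5 = 0.0494 + 0.0991 = 0.1485
d₁ = 0.1485 / 0.3677 = 0.4038 → 0.40
√T = √0.5 = 0.7071
φ(d₁) = φ(0.40) = 0.3683
vega = S·φ(d₁)·√T = 415·0.3683·0.7071 = 108.0763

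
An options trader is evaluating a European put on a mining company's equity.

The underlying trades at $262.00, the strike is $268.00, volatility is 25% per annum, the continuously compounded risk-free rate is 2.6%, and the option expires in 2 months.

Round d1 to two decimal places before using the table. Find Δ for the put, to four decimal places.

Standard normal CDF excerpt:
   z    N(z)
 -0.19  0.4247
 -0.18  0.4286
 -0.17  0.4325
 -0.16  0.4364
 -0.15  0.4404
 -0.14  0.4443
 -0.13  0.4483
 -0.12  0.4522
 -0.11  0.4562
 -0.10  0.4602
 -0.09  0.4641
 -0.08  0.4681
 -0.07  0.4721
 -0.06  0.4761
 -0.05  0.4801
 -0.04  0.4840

-0.5517

σ√T = 0.25·√0.1667 = 0.1021
d₁ = [ln(262/268) + (0.026 + 0.25²/2)·0.1667] / 0.1021 = [-0.0226 + 0.0095] / 0.1021 = -0.1284 ≈ -0.13
N(d₁) = N(-0.13) = 0.4483
Δ_put = N(d₁) − 1 = 0.4483 − 1 = -0.5517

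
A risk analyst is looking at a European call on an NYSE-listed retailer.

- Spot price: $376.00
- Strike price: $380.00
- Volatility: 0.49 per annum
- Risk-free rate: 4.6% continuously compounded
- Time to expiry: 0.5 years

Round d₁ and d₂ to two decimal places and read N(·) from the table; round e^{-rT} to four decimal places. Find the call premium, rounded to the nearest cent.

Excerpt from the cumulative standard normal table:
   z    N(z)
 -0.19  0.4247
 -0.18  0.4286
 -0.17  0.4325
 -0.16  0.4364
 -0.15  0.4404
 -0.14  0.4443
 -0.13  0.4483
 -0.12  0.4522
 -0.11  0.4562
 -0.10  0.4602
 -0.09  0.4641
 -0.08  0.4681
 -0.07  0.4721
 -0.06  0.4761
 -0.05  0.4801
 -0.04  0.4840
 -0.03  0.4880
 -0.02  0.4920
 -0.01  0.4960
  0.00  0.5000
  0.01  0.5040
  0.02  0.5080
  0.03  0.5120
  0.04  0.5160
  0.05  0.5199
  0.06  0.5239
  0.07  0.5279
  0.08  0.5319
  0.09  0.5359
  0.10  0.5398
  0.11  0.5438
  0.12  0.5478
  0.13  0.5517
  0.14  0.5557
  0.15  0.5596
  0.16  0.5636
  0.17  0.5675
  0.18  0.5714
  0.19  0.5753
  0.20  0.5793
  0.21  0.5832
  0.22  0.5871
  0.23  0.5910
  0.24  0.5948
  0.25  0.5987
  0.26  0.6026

$54.28

σ√T = 0.49 × 0.7071 = 0.3465
ln(S/K) + (r + σ²/2)T = ln(376/380) + (0.046 + 0.49²/2)·0.5 = -0.0106 + 0.0830 = 0.0724
d₁ = 0.0724 / 0.3465 = 0.2091 which rounds to 0.21
d₂ = d₁ − σ√T = 0.2091 − 0.3465 = -0.1374 which rounds to -0.14
exp(−rT) = exp(−0.046·0.5) = 0.9773
C = 376·N(0.21) − 380·0.9773·N(-0.14) = 376·0.5832 − 380·0.9773·0.4443 = 219.2832 − 165.0015 = 54.2817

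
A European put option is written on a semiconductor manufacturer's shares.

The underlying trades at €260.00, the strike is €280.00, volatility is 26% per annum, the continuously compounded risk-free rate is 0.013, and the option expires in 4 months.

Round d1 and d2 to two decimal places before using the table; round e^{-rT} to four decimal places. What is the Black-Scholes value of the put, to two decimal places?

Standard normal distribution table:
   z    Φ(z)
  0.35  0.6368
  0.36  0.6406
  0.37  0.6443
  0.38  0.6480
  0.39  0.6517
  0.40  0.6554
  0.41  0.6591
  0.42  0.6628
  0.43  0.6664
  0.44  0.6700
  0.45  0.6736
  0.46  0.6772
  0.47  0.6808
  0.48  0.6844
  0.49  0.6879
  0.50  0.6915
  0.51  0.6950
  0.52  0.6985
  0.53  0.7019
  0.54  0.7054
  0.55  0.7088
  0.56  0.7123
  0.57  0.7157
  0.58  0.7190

σ√T = 0.26·√0.3333 = 0.1501
d₁ = [ln(260/280) + (0.013 + 0.26²/2)·0.3333] / 0.1501 = [-0.0741 + 0.0156] / 0.1501 = -0.3898 ⇒ -0.39
d₂ = d₁ − σ√T = -0.3898 − 0.1501 = -0.5399 ⇒ -0.54
e^(−rT) = e^(−0.013·0.3333) = 0.9957
P = 280·0.9957·N(0.54) − 260·N(0.39) = 280·0.9957·0.7054 − 260·0.6517 = 196.6627 − 169.4420 = 27.2207

€27.22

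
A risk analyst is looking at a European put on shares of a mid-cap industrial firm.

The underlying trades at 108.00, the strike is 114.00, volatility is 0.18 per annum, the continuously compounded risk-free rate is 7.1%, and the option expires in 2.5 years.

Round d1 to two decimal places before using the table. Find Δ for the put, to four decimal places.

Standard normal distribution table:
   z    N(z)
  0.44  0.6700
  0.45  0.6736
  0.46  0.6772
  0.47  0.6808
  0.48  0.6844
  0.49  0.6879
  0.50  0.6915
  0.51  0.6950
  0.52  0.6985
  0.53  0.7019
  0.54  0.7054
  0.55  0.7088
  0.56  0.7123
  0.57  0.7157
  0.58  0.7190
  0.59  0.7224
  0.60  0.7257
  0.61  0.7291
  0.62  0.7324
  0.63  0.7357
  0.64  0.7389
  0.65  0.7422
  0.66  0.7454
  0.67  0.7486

-0.2810

σ√T = 0.18·√2.5 = 0.2846
d₁ = [ln(108/114) + (0.071 + 0.18²/2)·2.5] / 0.2846 = [-0.0541 + 0.2180] / 0.2846 = 0.5760 → 0.58
N(d₁) = N(0.58) = 0.7190
Δ_put = N(d₁) − 1 = 0.7190 − 1 = -0.2810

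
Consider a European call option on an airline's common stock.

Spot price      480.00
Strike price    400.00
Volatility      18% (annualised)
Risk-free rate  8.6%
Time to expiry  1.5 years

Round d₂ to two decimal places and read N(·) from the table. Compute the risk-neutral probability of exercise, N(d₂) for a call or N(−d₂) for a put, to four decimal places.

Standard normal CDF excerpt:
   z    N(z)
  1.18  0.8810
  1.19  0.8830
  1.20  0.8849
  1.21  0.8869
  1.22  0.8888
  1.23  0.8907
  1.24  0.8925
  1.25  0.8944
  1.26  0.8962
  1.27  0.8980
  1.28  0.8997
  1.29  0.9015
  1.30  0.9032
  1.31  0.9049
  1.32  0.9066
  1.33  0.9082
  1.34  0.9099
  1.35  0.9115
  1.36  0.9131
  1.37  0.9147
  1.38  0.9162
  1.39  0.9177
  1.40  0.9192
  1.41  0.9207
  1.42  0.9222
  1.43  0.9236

σ√T = 0.18 × 1.2247 = 0.2205
d₁ = [ln(480/400) + (0.086 + 0.18²/2)·1.5] / 0.2205 = [0.1823 + 0.1533] / 0.2205 = 1.5224 → 1.52
d₂ = d₁ − σ√T = 1.5224 − 0.2205 = 1.3020 → 1.30
Risk-neutral Pr[S_T > K] = N(d₂) = N(1.30) = 0.9032

0.9032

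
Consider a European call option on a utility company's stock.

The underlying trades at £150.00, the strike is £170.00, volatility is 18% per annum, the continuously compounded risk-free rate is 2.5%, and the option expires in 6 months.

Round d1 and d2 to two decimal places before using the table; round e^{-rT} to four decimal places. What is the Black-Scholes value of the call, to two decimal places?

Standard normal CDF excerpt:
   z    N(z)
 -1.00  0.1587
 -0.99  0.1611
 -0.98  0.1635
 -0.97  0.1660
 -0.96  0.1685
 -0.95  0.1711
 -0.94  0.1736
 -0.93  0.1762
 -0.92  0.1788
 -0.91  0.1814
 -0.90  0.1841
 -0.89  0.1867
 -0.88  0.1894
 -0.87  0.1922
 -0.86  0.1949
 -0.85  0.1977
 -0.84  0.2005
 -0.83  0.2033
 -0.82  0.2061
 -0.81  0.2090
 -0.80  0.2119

£2.19

σ√T = 0.18·√0.5 = 0.1273
d₁ = [ln(150/170) + (0.025 + ½·0.18²)·0.5] / (σ√T) = (-0.1252 + 0.0206) / 0.1273 = -0.8215 → -0.82
d₂ = -0.8215 − 0.1273 = -0.9488 → -0.95
exp(−rT) = exp(−0.025·0.5) = 0.9876
N(d₁) = N(-0.82) = 0.2061;  N(d₂) = N(-0.95) = 0.1711
C = 150·0.2061 − 170·0.9876·0.1711 = 30.9150 − 28.7263 = 2.1887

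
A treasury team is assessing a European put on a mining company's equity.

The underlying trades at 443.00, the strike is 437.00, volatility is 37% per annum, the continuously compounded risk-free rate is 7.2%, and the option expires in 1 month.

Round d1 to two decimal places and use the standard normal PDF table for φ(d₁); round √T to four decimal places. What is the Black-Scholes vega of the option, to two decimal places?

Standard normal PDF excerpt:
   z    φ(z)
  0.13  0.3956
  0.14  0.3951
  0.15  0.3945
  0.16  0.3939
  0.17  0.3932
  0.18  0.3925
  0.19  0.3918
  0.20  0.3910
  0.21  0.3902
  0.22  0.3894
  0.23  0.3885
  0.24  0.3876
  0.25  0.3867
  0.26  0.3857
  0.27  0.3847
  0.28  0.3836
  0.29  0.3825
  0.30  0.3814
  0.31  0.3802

49.57

σ√T = 0.37·√0.08333 = 0.1068
d₁ = [ln(443/437) + (0.072 + 0.37²/2)·0.08333] / 0.1068 = [0.0136 + 0.0117] / 0.1068 = 0.2373 which rounds to 0.24
√T = √0.08333 = 0.2887
φ(d₁) = φ(0.24) = 0.3876
vega = S·φ(d₁)·√T = 443·0.3876·0.2887 = 49.5718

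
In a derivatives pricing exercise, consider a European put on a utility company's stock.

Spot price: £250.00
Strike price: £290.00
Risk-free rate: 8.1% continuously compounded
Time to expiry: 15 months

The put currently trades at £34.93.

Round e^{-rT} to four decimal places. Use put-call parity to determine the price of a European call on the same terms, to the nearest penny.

£22.86

exp(−rT) = exp(−0.081·1.25) = 0.9037
Put-call parity: C − P = S − K·e^(−rT) = 250 − 290·0.9037 = 250 − 262.0730 = -12.0730
C = P + (C − P) = 34.93 + (-12.0730) = 22.8570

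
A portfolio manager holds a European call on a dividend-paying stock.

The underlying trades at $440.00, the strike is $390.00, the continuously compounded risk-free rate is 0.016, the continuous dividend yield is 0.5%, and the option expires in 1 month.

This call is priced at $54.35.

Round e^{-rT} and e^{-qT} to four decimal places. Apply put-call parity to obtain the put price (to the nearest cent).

$4.02

exp(−qT) = exp(−0.005·0.08333) = 0.9996;  exp(−rT) = exp(−0.016·0.08333) = 0.9987
Put-call parity: C − P = S·e^(−qT) − K·e^(−rT) = 440·0.9996 − 390·0.9987 = 439.8240 − 389.4930 = 50.3310
P = C − (C − P) = 54.35 − (50.3310) = 4.0190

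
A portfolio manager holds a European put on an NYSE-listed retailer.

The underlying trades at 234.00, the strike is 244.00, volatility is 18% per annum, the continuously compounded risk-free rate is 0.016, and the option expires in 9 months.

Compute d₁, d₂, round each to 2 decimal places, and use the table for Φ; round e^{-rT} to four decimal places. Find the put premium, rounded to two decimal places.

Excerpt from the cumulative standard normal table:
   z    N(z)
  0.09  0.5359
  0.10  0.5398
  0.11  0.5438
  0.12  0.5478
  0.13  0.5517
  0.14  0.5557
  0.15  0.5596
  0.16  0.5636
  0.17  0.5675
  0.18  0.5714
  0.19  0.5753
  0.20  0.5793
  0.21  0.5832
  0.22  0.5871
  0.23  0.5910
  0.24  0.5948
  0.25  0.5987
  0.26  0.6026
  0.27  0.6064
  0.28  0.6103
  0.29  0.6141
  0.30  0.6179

T = 0.75;  σ√T = 0.1559
d₁ = [ln(234/244) + (0.016 + 0.18²/2)·0.75] / 0.1559 = [-0.0418 + 0.0241] / 0.1559 = -0.1135 ≈ -0.11
d₂ = d₁ − σ√T = -0.1135 − 0.1559 = -0.2694 ≈ -0.27
exp(−rT) = exp(−0.016·0.75) = 0.9881
P = 244·0.9881·N(0.27) − 234·N(0.11) = 244·0.9881·0.6064 − 234·0.5438 = 146.2009 − 127.2492 = 18.9517

18.95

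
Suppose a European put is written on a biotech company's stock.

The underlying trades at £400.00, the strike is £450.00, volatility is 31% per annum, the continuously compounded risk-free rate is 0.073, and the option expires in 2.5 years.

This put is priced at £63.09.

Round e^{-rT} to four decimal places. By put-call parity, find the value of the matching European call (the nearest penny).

£88.15

exp(−rT) = exp(−0.073·2.5) = 0.8332
Put-call parity: C − P = S − K·e^(−rT) = 400 − 450·0.8332 = 400 − 374.9400 = 25.0600
C = P + (C − P) = 63.09 + (25.0600) = 88.1500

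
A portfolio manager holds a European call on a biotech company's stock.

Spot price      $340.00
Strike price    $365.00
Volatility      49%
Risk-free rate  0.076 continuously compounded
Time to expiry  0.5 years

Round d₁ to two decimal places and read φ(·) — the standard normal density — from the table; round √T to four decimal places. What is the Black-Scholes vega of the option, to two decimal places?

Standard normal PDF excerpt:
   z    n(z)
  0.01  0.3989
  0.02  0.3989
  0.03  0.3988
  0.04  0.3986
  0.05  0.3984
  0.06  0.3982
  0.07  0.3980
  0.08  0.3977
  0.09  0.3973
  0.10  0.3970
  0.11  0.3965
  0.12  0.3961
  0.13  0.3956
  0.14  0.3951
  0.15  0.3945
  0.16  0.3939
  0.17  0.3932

T = 0.5;  σ√T = 0.3465
ln(S/K) + (r + σ²/2)T = ln(340/365) + (0.076 + 0.49²/2)·0.5 = -0.0710 + 0.0980 = 0.0271
d₁ = 0.0271 / 0.3465 = 0.0781 which rounds to 0.08
√T = √0.5 = 0.7071
φ(d₁) = φ(0.08) = 0.3977
vega = S·φ(d₁)·√T = 340·0.3977·0.7071 = 95.6126
(The put has the same vega.)

95.61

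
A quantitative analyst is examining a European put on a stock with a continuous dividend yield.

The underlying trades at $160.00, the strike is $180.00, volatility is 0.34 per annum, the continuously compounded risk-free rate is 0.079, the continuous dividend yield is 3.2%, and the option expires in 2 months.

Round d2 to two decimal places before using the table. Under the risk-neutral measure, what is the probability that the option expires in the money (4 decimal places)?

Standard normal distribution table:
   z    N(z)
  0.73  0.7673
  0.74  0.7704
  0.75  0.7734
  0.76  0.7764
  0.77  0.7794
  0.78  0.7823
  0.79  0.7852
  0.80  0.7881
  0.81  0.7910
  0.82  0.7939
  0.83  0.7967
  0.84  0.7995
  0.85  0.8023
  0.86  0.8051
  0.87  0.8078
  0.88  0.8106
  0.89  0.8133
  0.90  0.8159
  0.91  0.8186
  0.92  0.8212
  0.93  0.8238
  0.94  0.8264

σ√T = 0.34 × 0.4082 = 0.1388
ln(S/K) + (r − q + σ²/2)T = ln(160/180) + (0.079 − 0.032 + 0.34²/2)·0.1667 = -0.1178 + 0.0175 = -0.1003
d₁ = -0.1003 / 0.1388 = -0.7227 which rounds to -0.72
d₂ = d₁ − σ√T = -0.7227 − 0.1388 = -0.8615 which rounds to -0.86
Pr(exercise) under Q = N(−d₂) = N(0.86) = 0.8051

0.8051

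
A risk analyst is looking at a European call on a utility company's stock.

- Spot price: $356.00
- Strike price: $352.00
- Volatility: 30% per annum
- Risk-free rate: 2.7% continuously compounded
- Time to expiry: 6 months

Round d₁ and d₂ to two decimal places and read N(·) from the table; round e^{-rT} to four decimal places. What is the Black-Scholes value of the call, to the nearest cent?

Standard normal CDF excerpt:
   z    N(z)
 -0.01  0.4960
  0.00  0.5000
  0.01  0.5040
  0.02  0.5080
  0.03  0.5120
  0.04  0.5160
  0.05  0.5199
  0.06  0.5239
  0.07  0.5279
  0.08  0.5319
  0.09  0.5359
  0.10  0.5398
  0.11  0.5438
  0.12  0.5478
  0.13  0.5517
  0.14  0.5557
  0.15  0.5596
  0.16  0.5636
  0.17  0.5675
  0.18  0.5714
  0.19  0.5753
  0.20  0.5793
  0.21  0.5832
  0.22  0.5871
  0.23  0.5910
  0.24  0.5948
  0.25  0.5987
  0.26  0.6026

$33.98

σ√T = 0.3 × 0.7071 = 0.2121
ln(S/K) + (r + σ²/2)T = ln(356/352) + (0.027 + 0.3²/2)·0.5 = 0.0113 + 0.0360 = 0.0473
d₁ = 0.0473 / 0.2121 = 0.2230 ≈ 0.22
d₂ = d₁ − σ√T = 0.2230 − 0.2121 = 0.0108 ≈ 0.01
e^(−rT) = e^(−0.027·0.5) = 0.9866
N(d₁) = N(0.22) = 0.5871;  N(d₂) = N(0.01) = 0.5040
C = 356·0.5871 − 352·0.9866·0.5040 = 209.0076 − 175.0307 = 33.9769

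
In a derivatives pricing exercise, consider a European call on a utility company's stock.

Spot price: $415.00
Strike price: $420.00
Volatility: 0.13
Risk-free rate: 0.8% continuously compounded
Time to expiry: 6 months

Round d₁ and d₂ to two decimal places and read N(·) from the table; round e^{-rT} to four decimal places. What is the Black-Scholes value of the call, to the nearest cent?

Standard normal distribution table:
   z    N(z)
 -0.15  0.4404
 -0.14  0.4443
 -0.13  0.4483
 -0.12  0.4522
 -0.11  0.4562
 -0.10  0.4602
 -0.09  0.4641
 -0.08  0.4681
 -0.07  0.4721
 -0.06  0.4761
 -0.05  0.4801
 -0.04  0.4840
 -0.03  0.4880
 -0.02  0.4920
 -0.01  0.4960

$13.33

T = 0.5;  σ√T = 0.0919
d₁ = [ln(415/420) + (0.008 + ½·0.13²)·0.5] / (σ√T) = (-0.0120 + 0.0082) / 0.0919 = -0.0408 ≈ -0.04
d₂ = -0.0408 − 0.0919 = -0.1327 ≈ -0.13
e^(−rT) = e^(−0.008·0.5) = 0.9960
C = 415·N(-0.04) − 420·0.9960·N(-0.13) = 415·0.4840 − 420·0.9960·0.4483 = 200.8600 − 187.5329 = 13.3271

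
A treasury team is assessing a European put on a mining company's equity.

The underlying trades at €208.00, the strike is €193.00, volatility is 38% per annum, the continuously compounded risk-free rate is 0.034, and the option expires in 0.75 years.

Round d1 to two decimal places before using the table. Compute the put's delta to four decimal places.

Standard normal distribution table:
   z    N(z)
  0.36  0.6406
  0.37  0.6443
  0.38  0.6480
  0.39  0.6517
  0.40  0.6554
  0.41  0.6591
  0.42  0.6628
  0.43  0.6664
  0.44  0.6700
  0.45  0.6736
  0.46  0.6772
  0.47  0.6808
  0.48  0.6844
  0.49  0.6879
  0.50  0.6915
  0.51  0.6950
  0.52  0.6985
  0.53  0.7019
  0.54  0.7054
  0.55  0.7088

-0.3192

σ√T = 0.38·√0.75 = 0.3291
d₁ = [ln(208/193) + (0.034 + 0.38²/2)·0.75] / 0.3291 = [0.0748 + 0.0796] / 0.3291 = 0.4695 which rounds to 0.47
N(d₁) = N(0.47) = 0.6808
Δ_put = N(d₁) − 1 = 0.6808 − 1 = -0.3192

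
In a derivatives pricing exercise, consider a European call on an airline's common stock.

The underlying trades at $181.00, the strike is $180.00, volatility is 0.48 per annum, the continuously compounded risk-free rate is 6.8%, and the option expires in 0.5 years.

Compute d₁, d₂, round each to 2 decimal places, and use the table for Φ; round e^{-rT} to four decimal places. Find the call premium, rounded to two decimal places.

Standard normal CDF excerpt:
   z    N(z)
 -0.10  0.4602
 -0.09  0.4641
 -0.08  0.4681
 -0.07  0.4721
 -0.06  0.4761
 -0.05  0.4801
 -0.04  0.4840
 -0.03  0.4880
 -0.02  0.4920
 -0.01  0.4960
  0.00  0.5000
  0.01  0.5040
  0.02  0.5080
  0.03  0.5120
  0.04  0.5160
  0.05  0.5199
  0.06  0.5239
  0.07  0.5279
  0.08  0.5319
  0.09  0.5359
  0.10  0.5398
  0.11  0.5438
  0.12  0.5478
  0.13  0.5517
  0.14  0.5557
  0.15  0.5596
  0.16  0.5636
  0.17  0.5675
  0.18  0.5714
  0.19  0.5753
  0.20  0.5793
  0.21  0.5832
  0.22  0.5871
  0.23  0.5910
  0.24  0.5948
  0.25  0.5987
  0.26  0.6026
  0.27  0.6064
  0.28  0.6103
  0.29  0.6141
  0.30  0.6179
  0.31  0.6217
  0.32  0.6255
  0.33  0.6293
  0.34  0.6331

σ√T = 0.48 × 0.7071 = 0.3394
d₁ = [ln(181/180) + (0.068 + ½·0.48²)·0.5] / (σ√T) = (0.0055 + 0.0916) / 0.3394 = 0.2862 ≈ 0.29
d₂ = 0.2862 − 0.3394 = -0.0532 ≈ -0.05
e^(−rT) = e^(−0.068·0.5) = 0.9666
N(d₁) = N(0.29) = 0.6141;  N(d₂) = N(-0.05) = 0.4801
C = 181·0.6141 − 180·0.9666·0.4801 = 111.1521 − 83.5316 = 27.6205

$27.62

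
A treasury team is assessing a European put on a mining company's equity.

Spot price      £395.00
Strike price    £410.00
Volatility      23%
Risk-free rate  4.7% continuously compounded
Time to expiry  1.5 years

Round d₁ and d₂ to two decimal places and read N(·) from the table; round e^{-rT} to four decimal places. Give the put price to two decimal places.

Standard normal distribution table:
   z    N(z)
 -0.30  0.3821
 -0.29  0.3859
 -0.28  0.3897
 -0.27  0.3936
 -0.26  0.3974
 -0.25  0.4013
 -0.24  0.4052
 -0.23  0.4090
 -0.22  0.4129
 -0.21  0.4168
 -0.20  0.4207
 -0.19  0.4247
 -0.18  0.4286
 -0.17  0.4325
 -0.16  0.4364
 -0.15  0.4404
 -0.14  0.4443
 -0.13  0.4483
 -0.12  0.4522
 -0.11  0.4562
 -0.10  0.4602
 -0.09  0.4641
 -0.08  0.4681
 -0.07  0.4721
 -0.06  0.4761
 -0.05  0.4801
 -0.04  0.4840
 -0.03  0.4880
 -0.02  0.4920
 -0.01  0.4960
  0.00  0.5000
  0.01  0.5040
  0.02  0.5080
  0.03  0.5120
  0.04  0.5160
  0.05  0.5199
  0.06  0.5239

T = 1.5;  σ√T = 0.2817
d₁ = [ln(395/410) + (0.047 + 0.23²/2)·1.5] / 0.2817 = [-0.0373 + 0.1102] / 0.2817 = 0.2588 ≈ 0.26
d₂ = d₁ − σ√T = 0.2588 − 0.2817 = -0.0229 ≈ -0.02
e^(−rT) = e^(−0.047·1.5) = 0.9319
P = 410·0.9319·N(0.02) − 395·N(-0.26) = 410·0.9319·0.5080 − 395·0.3974 = 194.0961 − 156.9730 = 37.1231

£37.12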